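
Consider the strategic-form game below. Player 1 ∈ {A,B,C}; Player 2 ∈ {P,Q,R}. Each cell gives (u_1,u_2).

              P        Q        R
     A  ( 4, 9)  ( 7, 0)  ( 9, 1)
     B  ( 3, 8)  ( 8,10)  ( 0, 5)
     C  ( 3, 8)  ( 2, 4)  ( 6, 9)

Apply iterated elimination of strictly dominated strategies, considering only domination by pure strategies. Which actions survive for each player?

IESDS → P1:{A,B} P2:{P,Q}

P1 drop C (A beats it: P:4>3 Q:7>2 R:9>6)
P2 drop R (P beats it: A:9>1 B:8>5)
P1→{A,B} P2→{P,Q}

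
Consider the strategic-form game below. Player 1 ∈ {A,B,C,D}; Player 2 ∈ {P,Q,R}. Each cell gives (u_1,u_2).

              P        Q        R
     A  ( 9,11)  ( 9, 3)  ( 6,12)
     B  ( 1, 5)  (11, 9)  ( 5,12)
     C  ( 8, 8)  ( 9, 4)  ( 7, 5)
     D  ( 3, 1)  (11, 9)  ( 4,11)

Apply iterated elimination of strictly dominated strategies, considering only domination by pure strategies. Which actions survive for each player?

Survivors P1:{A,C} P2:{P,R}

P2 drop Q (R beats it: A:12>3 B:12>9 C:5>4 D:11>9)
P1 drop B (A beats it: P:9>1 R:6>5)
P1 drop D (A beats it: P:9>3 R:6>4)
P1→{A,C} P2→{P,R}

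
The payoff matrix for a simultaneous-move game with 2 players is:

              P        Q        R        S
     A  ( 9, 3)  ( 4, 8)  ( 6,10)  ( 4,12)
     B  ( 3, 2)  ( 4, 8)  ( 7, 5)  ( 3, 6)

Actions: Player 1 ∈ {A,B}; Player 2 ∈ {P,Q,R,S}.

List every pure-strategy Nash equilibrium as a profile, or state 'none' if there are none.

(A,P): not NE [P2→S gives 12>3]
(A,Q): not NE [P2→S gives 12>8]
(A,R): not NE [P1→B gives 7>6; P2→S gives 12>10]
(A,S): NE
(B,P): not NE [P1→A gives 9>3; P2→Q gives 8>2]
(B,Q): NE
(B,R): not NE [P2→Q gives 8>5]
(B,S): not NE [P1→A gives 4>3; P2→Q gives 8>6]

PSNE = {(A,S), (B,Q)}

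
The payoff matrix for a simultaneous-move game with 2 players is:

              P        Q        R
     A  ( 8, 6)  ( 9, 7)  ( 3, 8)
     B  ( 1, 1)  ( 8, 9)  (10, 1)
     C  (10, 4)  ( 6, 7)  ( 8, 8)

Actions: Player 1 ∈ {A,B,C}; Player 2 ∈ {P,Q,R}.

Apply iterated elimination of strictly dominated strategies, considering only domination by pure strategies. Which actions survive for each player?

P2 drop P (Q beats it: A:7>6 B:9>1 C:7>4)
P1 drop C (B beats it: Q:8>6 R:10>8)
P1→{A,B} P2→{Q,R}

Survivors P1:{A,B} P2:{Q,R}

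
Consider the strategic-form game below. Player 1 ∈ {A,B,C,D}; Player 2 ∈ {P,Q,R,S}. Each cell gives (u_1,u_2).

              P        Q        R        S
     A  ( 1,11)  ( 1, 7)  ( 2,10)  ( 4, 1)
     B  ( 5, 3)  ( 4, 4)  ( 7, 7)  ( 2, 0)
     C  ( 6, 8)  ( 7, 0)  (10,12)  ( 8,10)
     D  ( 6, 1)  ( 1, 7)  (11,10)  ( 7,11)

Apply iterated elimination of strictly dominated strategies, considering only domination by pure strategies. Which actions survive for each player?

P1 drop A (C beats it: P:6>1 Q:7>1 R:10>2 S:8>4)
P1 drop B (C beats it: P:6>5 Q:7>4 R:10>7 S:8>2)
P2 drop P (R beats it: C:12>8 D:10>1)
P2 drop Q (R beats it: C:12>0 D:10>7)
P1→{C,D} P2→{R,S}

Remaining: P1:{C,D} P2:{R,S}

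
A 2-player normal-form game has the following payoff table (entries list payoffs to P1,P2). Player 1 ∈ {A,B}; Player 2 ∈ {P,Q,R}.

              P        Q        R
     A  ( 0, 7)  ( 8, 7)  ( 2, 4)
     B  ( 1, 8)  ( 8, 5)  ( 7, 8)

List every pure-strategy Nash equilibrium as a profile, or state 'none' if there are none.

(A,P): not NE [P1→B gives 1>0]
(A,Q): NE
(A,R): not NE [P1→B gives 7>2; P2→Q gives 7>4]
(B,P): NE
(B,Q): not NE [P2→R gives 8>5]
(B,R): NE

NE set: (A,Q), (B,P), (B,R)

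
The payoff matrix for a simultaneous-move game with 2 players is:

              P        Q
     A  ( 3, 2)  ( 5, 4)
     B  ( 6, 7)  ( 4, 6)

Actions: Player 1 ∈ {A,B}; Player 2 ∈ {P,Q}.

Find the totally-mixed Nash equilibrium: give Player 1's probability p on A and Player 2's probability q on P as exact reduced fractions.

(p,q) = (1/3, 1/4)

P1 indiff ⇒ q·3+(1-q)·5 = q·6+(1-q)·4 ⇒ q(-3) = (1-q)(-1) ⇒ q = 1/4
P2 indiff ⇒ p·2+(1-p)·7 = p·4+(1-p)·6 ⇒ p(-2) = (1-p)(-1) ⇒ p = 1/3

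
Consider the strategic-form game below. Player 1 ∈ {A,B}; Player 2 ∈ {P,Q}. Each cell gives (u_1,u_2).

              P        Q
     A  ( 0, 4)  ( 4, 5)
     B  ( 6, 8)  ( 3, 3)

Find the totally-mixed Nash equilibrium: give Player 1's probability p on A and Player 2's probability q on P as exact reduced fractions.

P1 indiff ⇒ q·0+(1-q)·4 = q·6+(1-q)·3 ⇒ q(-6) = (1-q)(-1) ⇒ q = 1/7
P2 indiff ⇒ p·4+(1-p)·8 = p·5+(1-p)·3 ⇒ p(-1) = (1-p)(-5) ⇒ p = 5/6

p=5/6, q=1/7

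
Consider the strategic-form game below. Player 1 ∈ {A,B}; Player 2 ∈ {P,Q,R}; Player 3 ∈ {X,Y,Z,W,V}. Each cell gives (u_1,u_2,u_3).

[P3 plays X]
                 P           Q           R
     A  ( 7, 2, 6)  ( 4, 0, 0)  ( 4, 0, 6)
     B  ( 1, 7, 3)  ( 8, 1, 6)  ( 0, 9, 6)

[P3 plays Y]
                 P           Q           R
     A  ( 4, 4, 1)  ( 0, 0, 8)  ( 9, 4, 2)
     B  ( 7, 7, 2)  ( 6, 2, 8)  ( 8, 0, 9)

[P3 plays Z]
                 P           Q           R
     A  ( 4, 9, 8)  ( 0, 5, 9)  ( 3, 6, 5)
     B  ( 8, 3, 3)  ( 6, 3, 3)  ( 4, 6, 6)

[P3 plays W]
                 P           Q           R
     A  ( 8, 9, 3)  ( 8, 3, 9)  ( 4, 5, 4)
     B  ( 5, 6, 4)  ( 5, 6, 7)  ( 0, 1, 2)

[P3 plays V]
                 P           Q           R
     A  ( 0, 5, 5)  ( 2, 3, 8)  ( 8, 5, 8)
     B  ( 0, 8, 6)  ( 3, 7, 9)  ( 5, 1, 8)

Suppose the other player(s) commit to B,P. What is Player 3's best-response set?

argmax u_3 = {V}

u_3(X vs B,P) = 3
u_3(Y vs B,P) = 2
u_3(Z vs B,P) = 3
u_3(W vs B,P) = 4
u_3(V vs B,P) = 6
max payoff 6 at {V}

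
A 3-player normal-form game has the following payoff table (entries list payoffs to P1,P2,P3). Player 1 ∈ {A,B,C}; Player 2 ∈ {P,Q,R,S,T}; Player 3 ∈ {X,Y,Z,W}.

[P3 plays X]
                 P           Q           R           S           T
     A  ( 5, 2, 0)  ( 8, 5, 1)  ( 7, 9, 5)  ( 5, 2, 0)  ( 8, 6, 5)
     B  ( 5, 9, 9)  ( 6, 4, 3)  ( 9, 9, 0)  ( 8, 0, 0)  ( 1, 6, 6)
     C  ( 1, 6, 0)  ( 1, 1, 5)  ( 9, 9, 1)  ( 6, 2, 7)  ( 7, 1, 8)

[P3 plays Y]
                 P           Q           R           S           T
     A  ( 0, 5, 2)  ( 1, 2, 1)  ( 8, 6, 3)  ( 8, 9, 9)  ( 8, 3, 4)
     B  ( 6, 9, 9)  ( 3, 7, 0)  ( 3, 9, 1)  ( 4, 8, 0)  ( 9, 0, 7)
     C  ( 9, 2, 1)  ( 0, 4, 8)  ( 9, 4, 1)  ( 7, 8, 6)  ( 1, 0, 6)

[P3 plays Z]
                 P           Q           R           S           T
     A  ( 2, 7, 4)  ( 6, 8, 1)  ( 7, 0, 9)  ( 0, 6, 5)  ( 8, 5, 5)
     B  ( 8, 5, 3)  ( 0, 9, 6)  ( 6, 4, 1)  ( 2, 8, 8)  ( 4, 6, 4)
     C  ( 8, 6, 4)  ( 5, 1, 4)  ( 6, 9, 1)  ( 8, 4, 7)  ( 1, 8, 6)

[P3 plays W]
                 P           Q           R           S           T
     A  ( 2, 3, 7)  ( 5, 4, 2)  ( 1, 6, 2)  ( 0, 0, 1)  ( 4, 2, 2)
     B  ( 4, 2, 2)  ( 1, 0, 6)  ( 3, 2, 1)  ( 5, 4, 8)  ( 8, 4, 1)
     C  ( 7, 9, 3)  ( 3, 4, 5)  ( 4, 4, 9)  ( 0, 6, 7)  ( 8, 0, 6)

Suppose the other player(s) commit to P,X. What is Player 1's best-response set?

BR_1 = {A,B}

u_1(A vs P,X) = 5
u_1(B vs P,X) = 5
u_1(C vs P,X) = 1
max payoff 5 at {A,B}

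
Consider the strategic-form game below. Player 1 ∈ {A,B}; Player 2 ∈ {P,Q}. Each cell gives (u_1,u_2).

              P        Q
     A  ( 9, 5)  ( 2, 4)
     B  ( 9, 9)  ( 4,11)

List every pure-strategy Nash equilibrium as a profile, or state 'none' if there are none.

(A,P): NE
(A,Q): not NE [P1→B gives 4>2; P2→P gives 5>4]
(B,P): not NE [P2→Q gives 11>9]
(B,Q): NE

NE set: (A,P), (B,Q)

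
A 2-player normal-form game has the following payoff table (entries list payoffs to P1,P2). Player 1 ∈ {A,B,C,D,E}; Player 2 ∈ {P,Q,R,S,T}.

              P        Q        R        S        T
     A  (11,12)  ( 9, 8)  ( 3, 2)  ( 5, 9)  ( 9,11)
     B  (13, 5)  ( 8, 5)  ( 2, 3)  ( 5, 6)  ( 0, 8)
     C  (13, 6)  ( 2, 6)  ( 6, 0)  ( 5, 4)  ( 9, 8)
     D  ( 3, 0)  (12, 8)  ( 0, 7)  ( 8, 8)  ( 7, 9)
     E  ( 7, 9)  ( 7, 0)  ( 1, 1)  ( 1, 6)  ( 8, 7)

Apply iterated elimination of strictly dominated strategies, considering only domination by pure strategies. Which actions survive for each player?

P1 drop E (A beats it: P:11>7 Q:9>7 R:3>1 S:5>1 T:9>8)
P2 drop Q (T beats it: A:11>8 B:8>5 C:8>6 D:9>8)
P2 drop R (S beats it: A:9>2 B:6>3 C:4>0 D:8>7)
P2 drop S (T beats it: A:11>9 B:8>6 C:8>4 D:9>8)
P1 drop D (A beats it: P:11>3 T:9>7)
P1→{A,B,C} P2→{P,T}

Remaining: P1:{A,B,C} P2:{P,T}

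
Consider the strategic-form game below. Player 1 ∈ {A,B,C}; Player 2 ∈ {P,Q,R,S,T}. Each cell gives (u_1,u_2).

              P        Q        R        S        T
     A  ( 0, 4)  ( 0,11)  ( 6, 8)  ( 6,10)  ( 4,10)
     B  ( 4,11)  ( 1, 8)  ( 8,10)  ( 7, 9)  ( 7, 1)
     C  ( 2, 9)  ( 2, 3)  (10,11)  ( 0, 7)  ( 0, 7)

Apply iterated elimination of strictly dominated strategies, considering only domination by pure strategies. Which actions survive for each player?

P1 drop A (B beats it: P:4>0 Q:1>0 R:8>6 S:7>6 T:7>4)
P2 drop Q (P beats it: B:11>8 C:9>3)
P2 drop S (P beats it: B:11>9 C:9>7)
P2 drop T (P beats it: B:11>1 C:9>7)
P1→{B,C} P2→{P,R}

Remaining: P1:{B,C} P2:{P,R}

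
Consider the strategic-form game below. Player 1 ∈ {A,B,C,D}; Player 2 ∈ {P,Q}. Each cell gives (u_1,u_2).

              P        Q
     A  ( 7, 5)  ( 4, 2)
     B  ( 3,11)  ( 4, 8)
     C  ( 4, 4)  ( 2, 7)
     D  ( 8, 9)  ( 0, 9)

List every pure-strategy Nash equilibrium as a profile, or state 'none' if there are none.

(A,P): not NE [P1→D gives 8>7]
(A,Q): not NE [P2→P gives 5>2]
(B,P): not NE [P1→D gives 8>3]
(B,Q): not NE [P2→P gives 11>8]
(C,P): not NE [P1→D gives 8>4; P2→Q gives 7>4]
(C,Q): not NE [P1→B gives 4>2]
(D,P): NE
(D,Q): not NE [P1→B gives 4>0]

PSNE = {(D,P)}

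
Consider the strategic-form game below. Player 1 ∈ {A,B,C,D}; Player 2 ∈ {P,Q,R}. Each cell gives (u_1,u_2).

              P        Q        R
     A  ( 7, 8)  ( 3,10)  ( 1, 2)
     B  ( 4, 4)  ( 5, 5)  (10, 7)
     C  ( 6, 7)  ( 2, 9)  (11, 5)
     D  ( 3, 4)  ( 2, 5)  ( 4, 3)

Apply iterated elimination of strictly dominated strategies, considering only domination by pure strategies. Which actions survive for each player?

IESDS → P1:{B,C} P2:{Q,R}

P1 drop D (B beats it: P:4>3 Q:5>2 R:10>4)
P2 drop P (Q beats it: A:10>8 B:5>4 C:9>7)
P1 drop A (B beats it: Q:5>3 R:10>1)
P1→{B,C} P2→{Q,R}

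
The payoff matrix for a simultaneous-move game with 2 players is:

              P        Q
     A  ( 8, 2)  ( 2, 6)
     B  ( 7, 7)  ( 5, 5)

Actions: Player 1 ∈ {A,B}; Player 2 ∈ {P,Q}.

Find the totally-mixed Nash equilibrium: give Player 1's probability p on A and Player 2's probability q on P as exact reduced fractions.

P1 indiff ⇒ q·8+(1-q)·2 = q·7+(1-q)·5 ⇒ q(1) = (1-q)(3) ⇒ q = 3/4
P2 indiff ⇒ p·2+(1-p)·7 = p·6+(1-p)·5 ⇒ p(-4) = (1-p)(-2) ⇒ p = 1/3

P1 mixes 1/3 on A; P2 mixes 3/4 on P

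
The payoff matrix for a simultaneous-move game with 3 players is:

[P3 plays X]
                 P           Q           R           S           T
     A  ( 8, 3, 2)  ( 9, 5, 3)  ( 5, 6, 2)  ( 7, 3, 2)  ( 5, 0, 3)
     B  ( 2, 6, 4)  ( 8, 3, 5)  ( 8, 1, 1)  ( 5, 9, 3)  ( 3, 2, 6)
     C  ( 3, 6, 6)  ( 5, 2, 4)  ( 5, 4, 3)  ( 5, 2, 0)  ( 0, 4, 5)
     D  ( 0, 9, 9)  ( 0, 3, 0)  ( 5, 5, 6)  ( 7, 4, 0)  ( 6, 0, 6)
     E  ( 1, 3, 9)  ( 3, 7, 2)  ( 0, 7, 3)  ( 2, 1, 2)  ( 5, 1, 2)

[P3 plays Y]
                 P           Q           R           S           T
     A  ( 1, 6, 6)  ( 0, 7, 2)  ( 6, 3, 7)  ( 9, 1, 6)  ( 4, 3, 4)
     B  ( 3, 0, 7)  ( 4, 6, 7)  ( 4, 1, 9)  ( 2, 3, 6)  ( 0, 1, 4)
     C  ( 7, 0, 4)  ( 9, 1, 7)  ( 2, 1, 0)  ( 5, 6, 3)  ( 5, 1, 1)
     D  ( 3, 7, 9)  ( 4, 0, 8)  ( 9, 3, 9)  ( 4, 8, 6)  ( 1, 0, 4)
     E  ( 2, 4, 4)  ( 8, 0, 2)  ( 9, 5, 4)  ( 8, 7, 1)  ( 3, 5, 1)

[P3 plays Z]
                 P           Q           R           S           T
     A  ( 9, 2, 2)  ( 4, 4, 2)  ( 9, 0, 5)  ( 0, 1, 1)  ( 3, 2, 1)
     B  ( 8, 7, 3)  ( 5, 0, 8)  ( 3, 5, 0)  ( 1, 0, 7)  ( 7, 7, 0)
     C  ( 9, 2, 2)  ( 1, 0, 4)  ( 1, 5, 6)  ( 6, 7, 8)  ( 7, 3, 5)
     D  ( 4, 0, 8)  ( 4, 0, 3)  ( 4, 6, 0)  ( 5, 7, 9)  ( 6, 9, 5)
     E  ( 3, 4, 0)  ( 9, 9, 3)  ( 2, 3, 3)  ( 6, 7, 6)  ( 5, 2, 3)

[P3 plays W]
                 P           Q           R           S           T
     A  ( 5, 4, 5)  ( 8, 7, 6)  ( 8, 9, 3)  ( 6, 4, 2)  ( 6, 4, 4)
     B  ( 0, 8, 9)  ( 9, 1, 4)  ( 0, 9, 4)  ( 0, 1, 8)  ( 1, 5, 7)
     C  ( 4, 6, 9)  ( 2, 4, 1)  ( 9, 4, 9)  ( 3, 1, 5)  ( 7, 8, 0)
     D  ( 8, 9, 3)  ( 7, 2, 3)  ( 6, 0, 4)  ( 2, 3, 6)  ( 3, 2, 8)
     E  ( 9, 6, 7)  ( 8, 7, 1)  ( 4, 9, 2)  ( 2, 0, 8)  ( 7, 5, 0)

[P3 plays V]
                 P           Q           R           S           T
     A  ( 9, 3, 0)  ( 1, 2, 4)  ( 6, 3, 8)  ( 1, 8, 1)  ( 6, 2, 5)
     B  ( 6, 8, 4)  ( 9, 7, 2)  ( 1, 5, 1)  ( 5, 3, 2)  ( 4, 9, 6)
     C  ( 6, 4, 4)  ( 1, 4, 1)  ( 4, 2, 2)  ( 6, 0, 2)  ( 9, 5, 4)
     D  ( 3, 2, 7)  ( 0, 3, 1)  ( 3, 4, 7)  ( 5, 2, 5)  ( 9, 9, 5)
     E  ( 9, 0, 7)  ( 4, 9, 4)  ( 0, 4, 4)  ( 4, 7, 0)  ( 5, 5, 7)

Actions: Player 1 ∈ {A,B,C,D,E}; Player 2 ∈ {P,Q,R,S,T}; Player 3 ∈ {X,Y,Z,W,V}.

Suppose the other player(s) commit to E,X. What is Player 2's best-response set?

P2 best: {Q,R}

u_2(P vs E,X) = 3
u_2(Q vs E,X) = 7
u_2(R vs E,X) = 7
u_2(S vs E,X) = 1
u_2(T vs E,X) = 1
max payoff 7 at {Q,R}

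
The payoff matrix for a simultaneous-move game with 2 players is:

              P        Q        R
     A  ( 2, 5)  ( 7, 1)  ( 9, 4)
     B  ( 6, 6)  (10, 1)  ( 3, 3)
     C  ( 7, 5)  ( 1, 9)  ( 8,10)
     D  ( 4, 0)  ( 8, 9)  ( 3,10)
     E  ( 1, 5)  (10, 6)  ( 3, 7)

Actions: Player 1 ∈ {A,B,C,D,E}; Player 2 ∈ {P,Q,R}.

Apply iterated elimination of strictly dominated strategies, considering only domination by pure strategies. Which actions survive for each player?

IESDS → P1:{A,C} P2:{P,R}

P2 drop Q (R beats it: A:4>1 B:3>1 C:10>9 D:10>9 E:7>6)
P1 drop B (C beats it: P:7>6 R:8>3)
P1 drop D (C beats it: P:7>4 R:8>3)
P1 drop E (A beats it: P:2>1 R:9>3)
P1→{A,C} P2→{P,R}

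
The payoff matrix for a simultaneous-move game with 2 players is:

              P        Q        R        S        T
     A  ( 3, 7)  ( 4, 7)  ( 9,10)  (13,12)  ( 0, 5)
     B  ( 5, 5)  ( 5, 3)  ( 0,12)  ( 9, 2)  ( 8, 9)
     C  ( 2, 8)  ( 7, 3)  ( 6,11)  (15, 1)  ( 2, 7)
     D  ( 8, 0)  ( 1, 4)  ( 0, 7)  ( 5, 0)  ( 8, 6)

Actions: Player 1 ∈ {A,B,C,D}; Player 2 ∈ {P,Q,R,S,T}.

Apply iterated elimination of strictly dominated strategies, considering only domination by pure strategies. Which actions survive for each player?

P2 drop P (R beats it: A:10>7 B:12>5 C:11>8 D:7>0)
P2 drop Q (R beats it: A:10>7 B:12>3 C:11>3 D:7>4)
P2 drop T (R beats it: A:10>5 B:12>9 C:11>7 D:7>6)
P1 drop B (A beats it: R:9>0 S:13>9)
P1 drop D (A beats it: R:9>0 S:13>5)
P1→{A,C} P2→{R,S}

Remaining: P1:{A,C} P2:{R,S}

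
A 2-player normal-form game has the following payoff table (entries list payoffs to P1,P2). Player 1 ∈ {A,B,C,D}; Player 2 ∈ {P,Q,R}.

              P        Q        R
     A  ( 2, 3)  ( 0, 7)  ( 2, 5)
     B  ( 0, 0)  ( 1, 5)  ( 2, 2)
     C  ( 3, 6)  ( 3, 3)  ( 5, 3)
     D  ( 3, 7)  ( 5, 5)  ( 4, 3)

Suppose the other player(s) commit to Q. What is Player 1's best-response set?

BR_1 = {D}

u_1(A vs Q) = 0
u_1(B vs Q) = 1
u_1(C vs Q) = 3
u_1(D vs Q) = 5
max payoff 5 at {D}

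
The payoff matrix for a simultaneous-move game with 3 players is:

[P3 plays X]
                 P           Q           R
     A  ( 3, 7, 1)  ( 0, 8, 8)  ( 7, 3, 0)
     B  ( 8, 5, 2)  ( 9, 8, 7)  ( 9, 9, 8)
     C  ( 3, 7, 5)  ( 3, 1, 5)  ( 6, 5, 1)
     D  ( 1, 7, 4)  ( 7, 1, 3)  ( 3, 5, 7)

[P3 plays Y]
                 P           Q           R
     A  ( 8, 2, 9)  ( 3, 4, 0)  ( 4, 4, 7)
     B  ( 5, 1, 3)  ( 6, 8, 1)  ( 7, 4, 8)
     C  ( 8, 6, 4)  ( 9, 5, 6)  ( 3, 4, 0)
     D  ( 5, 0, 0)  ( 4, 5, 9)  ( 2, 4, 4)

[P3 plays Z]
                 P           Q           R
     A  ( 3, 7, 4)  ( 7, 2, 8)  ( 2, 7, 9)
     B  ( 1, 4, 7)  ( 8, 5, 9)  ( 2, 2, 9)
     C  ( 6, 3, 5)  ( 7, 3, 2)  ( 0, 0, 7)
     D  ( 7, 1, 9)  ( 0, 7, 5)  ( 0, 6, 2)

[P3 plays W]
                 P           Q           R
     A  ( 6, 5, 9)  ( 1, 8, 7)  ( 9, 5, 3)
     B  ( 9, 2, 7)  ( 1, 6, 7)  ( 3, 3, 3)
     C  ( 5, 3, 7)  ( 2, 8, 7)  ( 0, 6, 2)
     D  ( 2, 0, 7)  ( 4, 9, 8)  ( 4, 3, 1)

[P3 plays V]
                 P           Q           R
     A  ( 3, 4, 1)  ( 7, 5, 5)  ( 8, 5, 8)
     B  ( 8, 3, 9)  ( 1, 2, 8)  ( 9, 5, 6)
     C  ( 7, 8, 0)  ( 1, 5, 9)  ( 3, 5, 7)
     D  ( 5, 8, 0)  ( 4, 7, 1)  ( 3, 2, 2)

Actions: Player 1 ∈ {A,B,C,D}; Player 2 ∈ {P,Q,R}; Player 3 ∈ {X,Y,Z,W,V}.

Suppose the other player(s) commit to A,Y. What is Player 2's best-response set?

u_2(P vs A,Y) = 2
u_2(Q vs A,Y) = 4
u_2(R vs A,Y) = 4
max payoff 4 at {Q,R}

argmax u_2 = {Q,R}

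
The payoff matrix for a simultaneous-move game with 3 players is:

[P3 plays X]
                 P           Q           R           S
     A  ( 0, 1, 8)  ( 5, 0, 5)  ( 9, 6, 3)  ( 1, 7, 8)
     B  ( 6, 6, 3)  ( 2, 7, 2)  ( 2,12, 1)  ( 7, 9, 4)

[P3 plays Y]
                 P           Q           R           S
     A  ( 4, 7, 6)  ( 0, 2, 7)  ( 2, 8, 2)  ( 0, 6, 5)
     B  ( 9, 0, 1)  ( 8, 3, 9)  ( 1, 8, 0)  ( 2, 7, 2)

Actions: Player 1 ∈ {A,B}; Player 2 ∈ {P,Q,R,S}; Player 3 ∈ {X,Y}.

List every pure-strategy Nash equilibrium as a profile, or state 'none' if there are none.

(A,P,X): not NE [P1→B gives 6>0; P2→S gives 7>1]
(A,P,Y): not NE [P1→B gives 9>4; P2→R gives 8>7; P3→X gives 8>6]
(A,Q,X): not NE [P2→S gives 7>0; P3→Y gives 7>5]
(A,Q,Y): not NE [P1→B gives 8>0; P2→R gives 8>2]
(A,R,X): not NE [P2→S gives 7>6]
(A,R,Y): not NE [P3→X gives 3>2]
(A,S,X): not NE [P1→B gives 7>1]
(A,S,Y): not NE [P1→B gives 2>0; P2→R gives 8>6; P3→X gives 8>5]
(B,P,X): not NE [P2→R gives 12>6]
(B,P,Y): not NE [P2→R gives 8>0; P3→X gives 3>1]
(B,Q,X): not NE [P1→A gives 5>2; P2→R gives 12>7; P3→Y gives 9>2]
(B,Q,Y): not NE [P2→R gives 8>3]
(B,R,X): not NE [P1→A gives 9>2]
(B,R,Y): not NE [P1→A gives 2>1; P3→X gives 1>0]
(B,S,X): not NE [P2→R gives 12>9]
(B,S,Y): not NE [P2→R gives 8>7; P3→X gives 4>2]

Equilibria: none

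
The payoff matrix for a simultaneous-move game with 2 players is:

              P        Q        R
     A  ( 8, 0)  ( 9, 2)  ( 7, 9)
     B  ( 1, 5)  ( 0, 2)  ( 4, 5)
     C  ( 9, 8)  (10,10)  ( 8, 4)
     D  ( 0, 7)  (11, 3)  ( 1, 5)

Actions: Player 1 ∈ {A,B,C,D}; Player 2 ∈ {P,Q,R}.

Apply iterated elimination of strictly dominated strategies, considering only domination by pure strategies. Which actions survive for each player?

Survivors P1:{C,D} P2:{P,Q}

P1 drop A (C beats it: P:9>8 Q:10>9 R:8>7)
P1 drop B (C beats it: P:9>1 Q:10>0 R:8>4)
P2 drop R (P beats it: C:8>4 D:7>5)
P1→{C,D} P2→{P,Q}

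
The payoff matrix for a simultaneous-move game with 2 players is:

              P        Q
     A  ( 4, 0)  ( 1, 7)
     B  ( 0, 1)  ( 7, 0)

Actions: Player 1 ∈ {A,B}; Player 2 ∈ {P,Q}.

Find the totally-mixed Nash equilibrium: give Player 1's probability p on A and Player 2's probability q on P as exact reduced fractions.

P1 indiff ⇒ q·4+(1-q)·1 = q·0+(1-q)·7 ⇒ q(4) = (1-q)(6) ⇒ q = 3/5
P2 indiff ⇒ p·0+(1-p)·1 = p·7+(1-p)·0 ⇒ p(-7) = (1-p)(-1) ⇒ p = 1/8

(p,q) = (1/8, 3/5)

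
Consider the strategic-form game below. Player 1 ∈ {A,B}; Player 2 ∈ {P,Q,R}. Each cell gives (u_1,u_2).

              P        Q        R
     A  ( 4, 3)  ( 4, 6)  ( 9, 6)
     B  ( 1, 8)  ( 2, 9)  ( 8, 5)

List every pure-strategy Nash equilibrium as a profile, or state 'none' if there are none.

NE set: (A,Q), (A,R)

(A,P): not NE [P2→R gives 6>3]
(A,Q): NE
(A,R): NE
(B,P): not NE [P1→A gives 4>1; P2→Q gives 9>8]
(B,Q): not NE [P1→A gives 4>2]
(B,R): not NE [P1→A gives 9>8; P2→Q gives 9>5]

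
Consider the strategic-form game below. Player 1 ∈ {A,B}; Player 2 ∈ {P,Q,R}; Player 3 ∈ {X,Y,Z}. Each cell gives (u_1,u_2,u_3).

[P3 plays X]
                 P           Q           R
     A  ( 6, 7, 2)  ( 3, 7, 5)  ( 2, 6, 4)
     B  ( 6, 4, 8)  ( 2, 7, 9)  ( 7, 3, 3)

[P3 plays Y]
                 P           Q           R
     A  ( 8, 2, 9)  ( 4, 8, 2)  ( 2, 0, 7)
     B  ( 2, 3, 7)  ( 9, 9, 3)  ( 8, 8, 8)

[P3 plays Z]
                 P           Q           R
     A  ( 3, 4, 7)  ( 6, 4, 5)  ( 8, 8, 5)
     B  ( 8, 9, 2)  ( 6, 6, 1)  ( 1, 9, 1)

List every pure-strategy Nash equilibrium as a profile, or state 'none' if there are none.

(A,P,X): not NE [P3→Y gives 9>2]
(A,P,Y): not NE [P2→Q gives 8>2]
(A,P,Z): not NE [P1→B gives 8>3; P2→R gives 8>4; P3→Y gives 9>7]
(A,Q,X): NE
(A,Q,Y): not NE [P1→B gives 9>4; P3→Z gives 5>2]
(A,Q,Z): not NE [P2→R gives 8>4]
(A,R,X): not NE [P1→B gives 7>2; P2→Q gives 7>6; P3→Y gives 7>4]
(A,R,Y): not NE [P1→B gives 8>2; P2→Q gives 8>0]
(A,R,Z): not NE [P3→Y gives 7>5]
(B,P,X): not NE [P2→Q gives 7>4]
(B,P,Y): not NE [P1→A gives 8>2; P2→Q gives 9>3; P3→X gives 8>7]
(B,P,Z): not NE [P3→X gives 8>2]
(B,Q,X): not NE [P1→A gives 3>2]
(B,Q,Y): not NE [P3→X gives 9>3]
(B,Q,Z): not NE [P2→R gives 9>6; P3→X gives 9>1]
(B,R,X): not NE [P2→Q gives 7>3; P3→Y gives 8>3]
(B,R,Y): not NE [P2→Q gives 9>8]
(B,R,Z): not NE [P1→A gives 8>1; P3→Y gives 8>1]

NE set: (A,Q,X)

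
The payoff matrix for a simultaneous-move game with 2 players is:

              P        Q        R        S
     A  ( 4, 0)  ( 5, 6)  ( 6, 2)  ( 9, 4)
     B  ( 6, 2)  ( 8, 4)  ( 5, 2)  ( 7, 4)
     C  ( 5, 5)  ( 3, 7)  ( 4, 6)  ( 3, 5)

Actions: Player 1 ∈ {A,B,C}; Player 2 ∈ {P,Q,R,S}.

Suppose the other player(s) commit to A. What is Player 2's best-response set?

BR_2 = {Q}

u_2(P vs A) = 0
u_2(Q vs A) = 6
u_2(R vs A) = 2
u_2(S vs A) = 4
max payoff 6 at {Q}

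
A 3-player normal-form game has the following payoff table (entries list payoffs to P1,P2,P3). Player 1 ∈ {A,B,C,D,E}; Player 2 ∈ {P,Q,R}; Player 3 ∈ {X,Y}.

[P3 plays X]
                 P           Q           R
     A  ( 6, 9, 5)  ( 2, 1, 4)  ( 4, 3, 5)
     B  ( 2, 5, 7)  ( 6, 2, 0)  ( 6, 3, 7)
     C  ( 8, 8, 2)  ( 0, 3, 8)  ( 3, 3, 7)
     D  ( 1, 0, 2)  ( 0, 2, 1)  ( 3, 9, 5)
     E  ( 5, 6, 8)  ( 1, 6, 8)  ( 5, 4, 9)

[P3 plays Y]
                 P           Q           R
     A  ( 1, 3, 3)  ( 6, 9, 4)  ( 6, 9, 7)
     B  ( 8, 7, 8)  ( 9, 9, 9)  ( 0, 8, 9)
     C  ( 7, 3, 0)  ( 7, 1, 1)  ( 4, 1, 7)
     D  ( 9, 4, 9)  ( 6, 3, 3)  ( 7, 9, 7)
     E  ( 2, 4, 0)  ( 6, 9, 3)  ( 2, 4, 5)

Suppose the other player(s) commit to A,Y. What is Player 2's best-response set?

u_2(P vs A,Y) = 3
u_2(Q vs A,Y) = 9
u_2(R vs A,Y) = 9
max payoff 9 at {Q,R}

P2 best: {Q,R}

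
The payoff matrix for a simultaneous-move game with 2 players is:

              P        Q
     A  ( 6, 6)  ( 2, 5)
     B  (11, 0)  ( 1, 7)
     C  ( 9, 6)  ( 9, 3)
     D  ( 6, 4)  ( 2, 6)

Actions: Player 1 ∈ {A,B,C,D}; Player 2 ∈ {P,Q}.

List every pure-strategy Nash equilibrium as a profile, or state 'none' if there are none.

PSNE: ∅

(A,P): not NE [P1→B gives 11>6]
(A,Q): not NE [P1→C gives 9>2; P2→P gives 6>5]
(B,P): not NE [P2→Q gives 7>0]
(B,Q): not NE [P1→C gives 9>1]
(C,P): not NE [P1→B gives 11>9]
(C,Q): not NE [P2→P gives 6>3]
(D,P): not NE [P1→B gives 11>6; P2→Q gives 6>4]
(D,Q): not NE [P1→C gives 9>2]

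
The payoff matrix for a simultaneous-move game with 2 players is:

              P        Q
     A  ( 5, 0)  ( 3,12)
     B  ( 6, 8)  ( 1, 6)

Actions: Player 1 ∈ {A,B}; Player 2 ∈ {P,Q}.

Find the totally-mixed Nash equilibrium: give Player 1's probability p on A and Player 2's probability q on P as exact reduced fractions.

(p,q) = (1/7, 2/3)

P1 indiff ⇒ q·5+(1-q)·3 = q·6+(1-q)·1 ⇒ q(-1) = (1-q)(-2) ⇒ q = 2/3
P2 indiff ⇒ p·0+(1-p)·8 = p·12+(1-p)·6 ⇒ p(-12) = (1-p)(-2) ⇒ p = 1/7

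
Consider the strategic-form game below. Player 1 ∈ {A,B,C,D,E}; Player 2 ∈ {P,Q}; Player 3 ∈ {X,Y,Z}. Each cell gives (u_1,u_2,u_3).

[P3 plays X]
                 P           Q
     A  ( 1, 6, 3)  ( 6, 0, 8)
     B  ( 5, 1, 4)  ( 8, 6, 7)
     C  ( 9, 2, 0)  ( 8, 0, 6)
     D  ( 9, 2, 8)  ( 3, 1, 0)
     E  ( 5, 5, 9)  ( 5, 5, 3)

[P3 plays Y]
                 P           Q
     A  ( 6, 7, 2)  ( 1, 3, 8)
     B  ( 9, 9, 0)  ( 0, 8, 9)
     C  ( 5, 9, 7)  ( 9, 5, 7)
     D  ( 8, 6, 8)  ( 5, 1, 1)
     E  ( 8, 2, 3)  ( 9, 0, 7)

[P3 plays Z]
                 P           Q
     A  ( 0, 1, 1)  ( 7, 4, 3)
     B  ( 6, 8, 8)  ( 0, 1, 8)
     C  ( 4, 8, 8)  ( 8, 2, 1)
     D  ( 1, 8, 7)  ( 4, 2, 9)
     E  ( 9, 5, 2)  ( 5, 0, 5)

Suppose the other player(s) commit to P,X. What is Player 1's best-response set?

BR_1 = {C,D}

u_1(A vs P,X) = 1
u_1(B vs P,X) = 5
u_1(C vs P,X) = 9
u_1(D vs P,X) = 9
u_1(E vs P,X) = 5
max payoff 9 at {C,D}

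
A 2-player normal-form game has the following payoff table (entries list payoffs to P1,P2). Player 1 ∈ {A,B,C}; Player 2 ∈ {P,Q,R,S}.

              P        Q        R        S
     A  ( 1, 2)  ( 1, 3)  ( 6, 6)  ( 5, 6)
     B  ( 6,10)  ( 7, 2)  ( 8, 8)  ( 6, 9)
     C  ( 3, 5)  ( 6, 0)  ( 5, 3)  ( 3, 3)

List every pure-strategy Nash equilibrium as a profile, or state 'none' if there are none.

NE set: (B,P)

(A,P): not NE [P1→B gives 6>1; P2→S gives 6>2]
(A,Q): not NE [P1→B gives 7>1; P2→S gives 6>3]
(A,R): not NE [P1→B gives 8>6]
(A,S): not NE [P1→B gives 6>5]
(B,P): NE
(B,Q): not NE [P2→P gives 10>2]
(B,R): not NE [P2→P gives 10>8]
(B,S): not NE [P2→P gives 10>9]
(C,P): not NE [P1→B gives 6>3]
(C,Q): not NE [P1→B gives 7>6; P2→P gives 5>0]
(C,R): not NE [P1→B gives 8>5; P2→P gives 5>3]
(C,S): not NE [P1→B gives 6>3; P2→P gives 5>3]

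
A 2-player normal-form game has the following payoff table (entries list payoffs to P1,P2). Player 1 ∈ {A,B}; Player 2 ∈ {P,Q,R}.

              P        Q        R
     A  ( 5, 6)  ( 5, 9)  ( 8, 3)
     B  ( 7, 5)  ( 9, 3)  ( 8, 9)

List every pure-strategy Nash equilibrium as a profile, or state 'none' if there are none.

(A,P): not NE [P1→B gives 7>5; P2→Q gives 9>6]
(A,Q): not NE [P1→B gives 9>5]
(A,R): not NE [P2→Q gives 9>3]
(B,P): not NE [P2→R gives 9>5]
(B,Q): not NE [P2→R gives 9>3]
(B,R): NE

NE set: (B,R)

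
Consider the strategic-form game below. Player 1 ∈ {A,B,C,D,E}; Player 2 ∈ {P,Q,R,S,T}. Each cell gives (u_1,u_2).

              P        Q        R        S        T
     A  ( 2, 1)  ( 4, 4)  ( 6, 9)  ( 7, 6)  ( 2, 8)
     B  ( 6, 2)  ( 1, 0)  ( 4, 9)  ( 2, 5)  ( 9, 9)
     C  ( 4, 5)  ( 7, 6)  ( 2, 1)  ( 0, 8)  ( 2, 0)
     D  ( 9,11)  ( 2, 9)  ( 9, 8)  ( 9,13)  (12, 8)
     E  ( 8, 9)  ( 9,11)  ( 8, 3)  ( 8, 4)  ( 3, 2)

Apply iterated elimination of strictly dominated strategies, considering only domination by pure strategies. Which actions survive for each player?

P1 drop A (E beats it: P:8>2 Q:9>4 R:8>6 S:8>7 T:3>2)
P1 drop B (D beats it: P:9>6 Q:2>1 R:9>4 S:9>2 T:12>9)
P1 drop C (E beats it: P:8>4 Q:9>7 R:8>2 S:8>0 T:3>2)
P2 drop R (P beats it: D:11>8 E:9>3)
P2 drop T (P beats it: D:11>8 E:9>2)
P1→{D,E} P2→{P,Q,S}

Remaining: P1:{D,E} P2:{P,Q,S}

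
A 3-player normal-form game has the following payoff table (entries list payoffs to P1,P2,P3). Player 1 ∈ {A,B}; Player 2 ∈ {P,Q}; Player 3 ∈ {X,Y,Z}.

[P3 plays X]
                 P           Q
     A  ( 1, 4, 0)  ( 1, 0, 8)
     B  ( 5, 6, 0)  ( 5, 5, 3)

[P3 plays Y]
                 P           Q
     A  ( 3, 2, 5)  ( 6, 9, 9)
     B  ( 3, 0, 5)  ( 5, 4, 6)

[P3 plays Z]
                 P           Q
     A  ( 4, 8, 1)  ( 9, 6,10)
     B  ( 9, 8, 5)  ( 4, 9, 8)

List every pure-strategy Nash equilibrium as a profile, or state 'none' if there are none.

(A,P,X): not NE [P1→B gives 5>1; P3→Y gives 5>0]
(A,P,Y): not NE [P2→Q gives 9>2]
(A,P,Z): not NE [P1→B gives 9>4; P3→Y gives 5>1]
(A,Q,X): not NE [P1→B gives 5>1; P2→P gives 4>0; P3→Z gives 10>8]
(A,Q,Y): not NE [P3→Z gives 10>9]
(A,Q,Z): not NE [P2→P gives 8>6]
(B,P,X): not NE [P3→Z gives 5>0]
(B,P,Y): not NE [P2→Q gives 4>0]
(B,P,Z): not NE [P2→Q gives 9>8]
(B,Q,X): not NE [P2→P gives 6>5; P3→Z gives 8>3]
(B,Q,Y): not NE [P1→A gives 6>5; P3→Z gives 8>6]
(B,Q,Z): not NE [P1→A gives 9>4]

Equilibria: none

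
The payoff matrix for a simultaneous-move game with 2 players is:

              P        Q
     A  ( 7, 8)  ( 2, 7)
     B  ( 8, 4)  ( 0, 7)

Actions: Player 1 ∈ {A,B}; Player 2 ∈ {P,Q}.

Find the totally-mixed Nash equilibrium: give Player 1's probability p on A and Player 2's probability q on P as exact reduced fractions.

P1 indiff ⇒ q·7+(1-q)·2 = q·8+(1-q)·0 ⇒ q(-1) = (1-q)(-2) ⇒ q = 2/3
P2 indiff ⇒ p·8+(1-p)·4 = p·7+(1-p)·7 ⇒ p(1) = (1-p)(3) ⇒ p = 3/4

P1 mixes 3/4 on A; P2 mixes 2/3 on P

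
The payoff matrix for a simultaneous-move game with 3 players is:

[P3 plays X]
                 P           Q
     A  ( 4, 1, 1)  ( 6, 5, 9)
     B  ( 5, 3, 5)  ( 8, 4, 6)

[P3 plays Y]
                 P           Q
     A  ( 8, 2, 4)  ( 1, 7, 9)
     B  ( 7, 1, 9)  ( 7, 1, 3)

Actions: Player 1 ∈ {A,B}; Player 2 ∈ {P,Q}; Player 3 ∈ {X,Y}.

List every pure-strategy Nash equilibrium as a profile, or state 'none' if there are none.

(A,P,X): not NE [P1→B gives 5>4; P2→Q gives 5>1; P3→Y gives 4>1]
(A,P,Y): not NE [P2→Q gives 7>2]
(A,Q,X): not NE [P1→B gives 8>6]
(A,Q,Y): not NE [P1→B gives 7>1]
(B,P,X): not NE [P2→Q gives 4>3; P3→Y gives 9>5]
(B,P,Y): not NE [P1→A gives 8>7]
(B,Q,X): NE
(B,Q,Y): not NE [P3→X gives 6>3]

Nash profiles: (B,Q,X)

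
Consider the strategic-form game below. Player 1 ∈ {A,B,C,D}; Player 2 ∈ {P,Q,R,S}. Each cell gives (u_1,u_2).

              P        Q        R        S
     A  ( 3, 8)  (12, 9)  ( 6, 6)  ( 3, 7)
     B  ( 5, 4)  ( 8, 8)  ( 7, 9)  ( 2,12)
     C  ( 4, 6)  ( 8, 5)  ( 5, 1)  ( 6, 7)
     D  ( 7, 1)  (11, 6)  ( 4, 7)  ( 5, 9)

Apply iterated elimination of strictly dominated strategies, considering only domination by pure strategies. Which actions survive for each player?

Remaining: P1:{A,C,D} P2:{P,Q,S}

P2 drop R (S beats it: A:7>6 B:12>9 C:7>1 D:9>7)
P1 drop B (D beats it: P:7>5 Q:11>8 S:5>2)
P1→{A,C,D} P2→{P,Q,S}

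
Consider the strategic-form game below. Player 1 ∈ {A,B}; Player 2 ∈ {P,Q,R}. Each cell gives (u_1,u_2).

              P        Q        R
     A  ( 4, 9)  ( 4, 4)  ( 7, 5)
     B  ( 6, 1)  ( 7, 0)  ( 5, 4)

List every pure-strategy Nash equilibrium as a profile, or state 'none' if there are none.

PSNE: ∅

(A,P): not NE [P1→B gives 6>4]
(A,Q): not NE [P1→B gives 7>4; P2→P gives 9>4]
(A,R): not NE [P2→P gives 9>5]
(B,P): not NE [P2→R gives 4>1]
(B,Q): not NE [P2→R gives 4>0]
(B,R): not NE [P1→A gives 7>5]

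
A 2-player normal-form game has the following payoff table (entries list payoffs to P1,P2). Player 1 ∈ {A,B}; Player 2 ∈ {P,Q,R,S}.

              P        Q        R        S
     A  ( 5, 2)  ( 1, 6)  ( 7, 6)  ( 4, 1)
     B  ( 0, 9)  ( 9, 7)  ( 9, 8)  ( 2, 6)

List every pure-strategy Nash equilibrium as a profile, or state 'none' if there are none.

(A,P): not NE [P2→R gives 6>2]
(A,Q): not NE [P1→B gives 9>1]
(A,R): not NE [P1→B gives 9>7]
(A,S): not NE [P2→R gives 6>1]
(B,P): not NE [P1→A gives 5>0]
(B,Q): not NE [P2→P gives 9>7]
(B,R): not NE [P2→P gives 9>8]
(B,S): not NE [P1→A gives 4>2; P2→P gives 9>6]

PSNE: ∅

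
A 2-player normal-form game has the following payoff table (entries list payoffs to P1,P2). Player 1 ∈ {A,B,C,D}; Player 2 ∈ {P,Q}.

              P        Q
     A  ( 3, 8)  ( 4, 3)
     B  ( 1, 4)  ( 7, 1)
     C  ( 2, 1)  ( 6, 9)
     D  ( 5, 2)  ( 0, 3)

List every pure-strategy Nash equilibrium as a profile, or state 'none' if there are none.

No pure NE.

(A,P): not NE [P1→D gives 5>3]
(A,Q): not NE [P1→B gives 7>4; P2→P gives 8>3]
(B,P): not NE [P1→D gives 5>1]
(B,Q): not NE [P2→P gives 4>1]
(C,P): not NE [P1→D gives 5>2; P2→Q gives 9>1]
(C,Q): not NE [P1→B gives 7>6]
(D,P): not NE [P2→Q gives 3>2]
(D,Q): not NE [P1→B gives 7>0]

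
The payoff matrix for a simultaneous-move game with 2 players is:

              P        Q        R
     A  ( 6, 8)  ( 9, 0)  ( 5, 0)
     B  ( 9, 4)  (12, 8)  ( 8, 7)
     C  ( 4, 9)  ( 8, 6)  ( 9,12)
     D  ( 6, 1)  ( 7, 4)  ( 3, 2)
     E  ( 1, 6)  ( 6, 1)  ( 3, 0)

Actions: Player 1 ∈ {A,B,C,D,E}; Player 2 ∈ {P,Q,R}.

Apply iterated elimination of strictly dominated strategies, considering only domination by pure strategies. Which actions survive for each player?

Remaining: P1:{B,C} P2:{Q,R}

P1 drop A (B beats it: P:9>6 Q:12>9 R:8>5)
P1 drop D (B beats it: P:9>6 Q:12>7 R:8>3)
P1 drop E (B beats it: P:9>1 Q:12>6 R:8>3)
P2 drop P (R beats it: B:7>4 C:12>9)
P1→{B,C} P2→{Q,R}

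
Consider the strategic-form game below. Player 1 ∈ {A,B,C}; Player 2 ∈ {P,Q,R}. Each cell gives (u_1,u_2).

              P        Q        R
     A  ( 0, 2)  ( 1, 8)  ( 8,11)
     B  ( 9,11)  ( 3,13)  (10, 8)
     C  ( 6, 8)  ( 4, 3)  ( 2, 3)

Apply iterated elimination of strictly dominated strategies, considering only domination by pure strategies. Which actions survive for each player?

Remaining: P1:{B,C} P2:{P,Q}

P1 drop A (B beats it: P:9>0 Q:3>1 R:10>8)
P2 drop R (P beats it: B:11>8 C:8>3)
P1→{B,C} P2→{P,Q}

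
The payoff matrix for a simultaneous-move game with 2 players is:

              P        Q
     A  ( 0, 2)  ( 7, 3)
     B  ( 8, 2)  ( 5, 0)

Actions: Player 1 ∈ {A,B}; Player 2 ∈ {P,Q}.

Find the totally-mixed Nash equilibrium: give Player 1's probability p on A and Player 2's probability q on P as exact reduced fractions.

P1 indiff ⇒ q·0+(1-q)·7 = q·8+(1-q)·5 ⇒ q(-8) = (1-q)(-2) ⇒ q = 1/5
P2 indiff ⇒ p·2+(1-p)·2 = p·3+(1-p)·0 ⇒ p(-1) = (1-p)(-2) ⇒ p = 2/3

p=2/3, q=1/5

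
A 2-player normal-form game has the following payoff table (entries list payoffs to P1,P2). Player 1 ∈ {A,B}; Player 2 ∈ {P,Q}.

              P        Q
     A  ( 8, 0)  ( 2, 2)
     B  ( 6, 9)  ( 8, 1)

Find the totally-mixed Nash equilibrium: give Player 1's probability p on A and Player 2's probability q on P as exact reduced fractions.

P1 indiff ⇒ q·8+(1-q)·2 = q·6+(1-q)·8 ⇒ q(2) = (1-q)(6) ⇒ q = 3/4
P2 indiff ⇒ p·0+(1-p)·9 = p·2+(1-p)·1 ⇒ p(-2) = (1-p)(-8) ⇒ p = 4/5

(p,q) = (4/5, 3/4)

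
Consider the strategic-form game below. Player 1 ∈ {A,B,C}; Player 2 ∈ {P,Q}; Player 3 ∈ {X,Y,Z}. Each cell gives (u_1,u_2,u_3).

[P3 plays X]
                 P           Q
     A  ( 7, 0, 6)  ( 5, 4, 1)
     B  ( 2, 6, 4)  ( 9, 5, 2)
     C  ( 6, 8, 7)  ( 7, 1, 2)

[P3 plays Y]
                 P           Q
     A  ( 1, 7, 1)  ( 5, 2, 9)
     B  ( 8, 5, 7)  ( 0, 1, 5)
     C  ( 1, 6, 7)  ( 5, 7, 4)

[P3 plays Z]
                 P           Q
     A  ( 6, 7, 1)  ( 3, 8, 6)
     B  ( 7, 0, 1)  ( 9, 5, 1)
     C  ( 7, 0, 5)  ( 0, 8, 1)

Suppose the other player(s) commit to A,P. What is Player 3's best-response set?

argmax u_3 = {X}

u_3(X vs A,P) = 6
u_3(Y vs A,P) = 1
u_3(Z vs A,P) = 1
max payoff 6 at {X}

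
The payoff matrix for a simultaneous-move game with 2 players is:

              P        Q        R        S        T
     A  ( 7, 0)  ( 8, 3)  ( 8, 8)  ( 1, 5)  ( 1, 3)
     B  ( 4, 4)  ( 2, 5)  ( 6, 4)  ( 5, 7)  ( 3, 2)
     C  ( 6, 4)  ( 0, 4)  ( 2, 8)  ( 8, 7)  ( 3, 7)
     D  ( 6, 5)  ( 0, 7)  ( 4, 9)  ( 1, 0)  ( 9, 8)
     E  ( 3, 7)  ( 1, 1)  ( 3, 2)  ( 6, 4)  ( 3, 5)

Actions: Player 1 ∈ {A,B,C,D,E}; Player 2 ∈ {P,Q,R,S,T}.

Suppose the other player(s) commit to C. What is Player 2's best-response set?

u_2(P vs C) = 4
u_2(Q vs C) = 4
u_2(R vs C) = 8
u_2(S vs C) = 7
u_2(T vs C) = 7
max payoff 8 at {R}

P2 best: {R}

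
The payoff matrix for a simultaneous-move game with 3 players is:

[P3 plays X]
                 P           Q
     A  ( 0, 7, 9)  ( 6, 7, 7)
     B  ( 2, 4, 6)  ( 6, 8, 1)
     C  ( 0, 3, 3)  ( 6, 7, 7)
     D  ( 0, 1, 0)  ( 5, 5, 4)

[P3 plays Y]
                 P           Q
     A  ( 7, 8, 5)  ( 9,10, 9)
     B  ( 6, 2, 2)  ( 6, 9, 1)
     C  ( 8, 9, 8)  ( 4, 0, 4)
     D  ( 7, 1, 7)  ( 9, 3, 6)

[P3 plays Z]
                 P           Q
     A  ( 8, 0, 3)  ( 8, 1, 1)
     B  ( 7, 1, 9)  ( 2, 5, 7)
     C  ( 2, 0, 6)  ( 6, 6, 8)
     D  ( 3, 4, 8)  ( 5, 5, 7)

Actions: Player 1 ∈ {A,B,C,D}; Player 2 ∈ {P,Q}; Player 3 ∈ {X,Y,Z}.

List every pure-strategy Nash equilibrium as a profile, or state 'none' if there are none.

(A,P,X): not NE [P1→B gives 2>0]
(A,P,Y): not NE [P1→C gives 8>7; P2→Q gives 10>8; P3→X gives 9>5]
(A,P,Z): not NE [P2→Q gives 1>0; P3→X gives 9>3]
(A,Q,X): not NE [P3→Y gives 9>7]
(A,Q,Y): NE
(A,Q,Z): not NE [P3→Y gives 9>1]
(B,P,X): not NE [P2→Q gives 8>4; P3→Z gives 9>6]
(B,P,Y): not NE [P1→C gives 8>6; P2→Q gives 9>2; P3→Z gives 9>2]
(B,P,Z): not NE [P1→A gives 8>7; P2→Q gives 5>1]
(B,Q,X): not NE [P3→Z gives 7>1]
(B,Q,Y): not NE [P1→D gives 9>6; P3→Z gives 7>1]
(B,Q,Z): not NE [P1→A gives 8>2]
(C,P,X): not NE [P1→B gives 2>0; P2→Q gives 7>3; P3→Y gives 8>3]
(C,P,Y): NE
(C,P,Z): not NE [P1→A gives 8>2; P2→Q gives 6>0; P3→Y gives 8>6]
(C,Q,X): not NE [P3→Z gives 8>7]
(C,Q,Y): not NE [P1→D gives 9>4; P2→P gives 9>0; P3→Z gives 8>4]
(C,Q,Z): not NE [P1→A gives 8>6]
(D,P,X): not NE [P1→B gives 2>0; P2→Q gives 5>1; P3→Z gives 8>0]
(D,P,Y): not NE [P1→C gives 8>7; P2→Q gives 3>1; P3→Z gives 8>7]
(D,P,Z): not NE [P1→A gives 8>3; P2→Q gives 5>4]
(D,Q,X): not NE [P1→C gives 6>5; P3→Z gives 7>4]
(D,Q,Y): not NE [P3→Z gives 7>6]
(D,Q,Z): not NE [P1→A gives 8>5]

PSNE = {(A,Q,Y), (C,P,Y)}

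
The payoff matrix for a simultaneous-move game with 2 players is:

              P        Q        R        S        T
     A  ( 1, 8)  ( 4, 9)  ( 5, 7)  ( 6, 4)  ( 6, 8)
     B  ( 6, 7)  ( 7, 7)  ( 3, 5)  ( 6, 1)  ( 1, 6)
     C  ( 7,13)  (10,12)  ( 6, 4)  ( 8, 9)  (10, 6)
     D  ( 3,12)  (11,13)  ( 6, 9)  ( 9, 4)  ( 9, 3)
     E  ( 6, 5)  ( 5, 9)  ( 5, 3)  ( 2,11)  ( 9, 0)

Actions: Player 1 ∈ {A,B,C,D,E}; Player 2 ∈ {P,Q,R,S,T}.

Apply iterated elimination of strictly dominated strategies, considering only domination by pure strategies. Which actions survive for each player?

P1 drop A (C beats it: P:7>1 Q:10>4 R:6>5 S:8>6 T:10>6)
P1 drop B (C beats it: P:7>6 Q:10>7 R:6>3 S:8>6 T:10>1)
P1 drop E (C beats it: P:7>6 Q:10>5 R:6>5 S:8>2 T:10>9)
P2 drop R (P beats it: C:13>4 D:12>9)
P2 drop S (P beats it: C:13>9 D:12>4)
P2 drop T (P beats it: C:13>6 D:12>3)
P1→{C,D} P2→{P,Q}

IESDS → P1:{C,D} P2:{P,Q}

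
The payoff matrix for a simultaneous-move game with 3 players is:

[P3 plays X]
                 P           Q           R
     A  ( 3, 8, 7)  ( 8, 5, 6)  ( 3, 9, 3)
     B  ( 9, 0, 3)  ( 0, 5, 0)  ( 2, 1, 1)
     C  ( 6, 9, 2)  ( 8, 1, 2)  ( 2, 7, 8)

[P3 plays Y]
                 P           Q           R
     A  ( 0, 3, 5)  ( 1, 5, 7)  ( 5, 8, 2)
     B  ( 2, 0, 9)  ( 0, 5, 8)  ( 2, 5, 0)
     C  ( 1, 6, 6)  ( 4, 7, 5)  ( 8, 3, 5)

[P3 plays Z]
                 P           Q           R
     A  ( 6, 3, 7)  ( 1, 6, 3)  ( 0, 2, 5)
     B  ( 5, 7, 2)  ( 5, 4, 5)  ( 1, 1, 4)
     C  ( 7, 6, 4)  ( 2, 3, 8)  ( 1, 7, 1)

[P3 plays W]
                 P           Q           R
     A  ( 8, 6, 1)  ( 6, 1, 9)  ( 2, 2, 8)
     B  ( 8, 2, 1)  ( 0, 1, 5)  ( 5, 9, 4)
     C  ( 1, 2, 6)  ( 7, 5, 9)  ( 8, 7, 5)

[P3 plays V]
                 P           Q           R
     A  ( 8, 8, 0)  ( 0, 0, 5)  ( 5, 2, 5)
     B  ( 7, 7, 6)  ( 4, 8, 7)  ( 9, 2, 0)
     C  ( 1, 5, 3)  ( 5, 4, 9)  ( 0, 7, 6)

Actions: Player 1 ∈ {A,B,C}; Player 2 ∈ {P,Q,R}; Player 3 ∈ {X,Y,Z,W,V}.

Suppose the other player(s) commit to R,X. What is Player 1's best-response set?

u_1(A vs R,X) = 3
u_1(B vs R,X) = 2
u_1(C vs R,X) = 2
max payoff 3 at {A}

BR_1 = {A}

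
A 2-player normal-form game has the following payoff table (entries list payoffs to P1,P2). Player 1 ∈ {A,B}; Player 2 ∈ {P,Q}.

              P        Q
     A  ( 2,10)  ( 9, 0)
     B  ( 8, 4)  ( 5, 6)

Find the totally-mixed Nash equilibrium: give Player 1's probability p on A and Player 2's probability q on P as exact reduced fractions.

P1 indiff ⇒ q·2+(1-q)·9 = q·8+(1-q)·5 ⇒ q(-6) = (1-q)(-4) ⇒ q = 2/5
P2 indiff ⇒ p·10+(1-p)·4 = p·0+(1-p)·6 ⇒ p(10) = (1-p)(2) ⇒ p = 1/6

P1 mixes 1/6 on A; P2 mixes 2/5 on P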